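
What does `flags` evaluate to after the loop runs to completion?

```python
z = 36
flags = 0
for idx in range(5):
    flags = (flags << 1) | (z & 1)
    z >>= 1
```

Let's trace through this code step by step.

Initialize: z = 36
Initialize: flags = 0
Entering loop: for idx in range(5):
After iteration 1: idx = 0, z = 18, flags = 0
After iteration 2: idx = 1, z = 9, flags = 0
After iteration 3: idx = 2, z = 4, flags = 1
After iteration 4: idx = 3, z = 2, flags = 2
After iteration 5: idx = 4, z = 1, flags = 4
Loop ends.

Final answer: 4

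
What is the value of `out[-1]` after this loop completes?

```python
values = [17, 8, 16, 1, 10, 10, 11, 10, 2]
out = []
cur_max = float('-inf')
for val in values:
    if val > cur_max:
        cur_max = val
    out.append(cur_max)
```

Let's trace through this code step by step.

Initialize: values = [17, 8, 16, 1, 10, 10, 11, 10, 2]
Initialize: out = []
Initialize: cur_max = -inf
Entering loop: for val in values:
After iteration 1: val = 17, out = [17], cur_max = 17
After iteration 2: val = 8, out = [17, 17], cur_max = 17
After iteration 3: val = 16, out = [17, 17, 17], cur_max = 17
After iteration 4: val = 1, out = [17, 17, 17, 17], cur_max = 17
After iteration 5: val = 10, out = [17, 17, 17, 17, 17], cur_max = 17
After iteration 6: val = 10, out = [17, 17, 17, 17, 17, 17], cur_max = 17
After iteration 7: val = 11, out = [17, 17, 17, 17, 17, 17, 17], cur_max = 17
After iteration 8: val = 10, out = [17, 17, 17, 17, 17, 17, 17, 17], cur_max = 17
After iteration 9: val = 2, out = [17, 17, 17, 17, 17, 17, 17, 17, 17], cur_max = 17
Loop ends.
out[-1] = 17

Final answer: 17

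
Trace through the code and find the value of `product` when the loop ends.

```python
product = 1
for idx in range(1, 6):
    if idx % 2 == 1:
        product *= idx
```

Let's trace through this code step by step.

Initialize: product = 1
Entering loop: for idx in range(1, 6):
After iteration 1: idx = 1, product = 1
After iteration 2: idx = 2, product = 1
After iteration 3: idx = 3, product = 3
After iteration 4: idx = 4, product = 3
After iteration 5: idx = 5, product = 15
Loop ends.

Final answer: 15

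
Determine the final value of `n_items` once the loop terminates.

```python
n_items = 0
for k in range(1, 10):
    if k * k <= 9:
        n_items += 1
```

Let's trace through this code step by step.

Initialize: n_items = 0
Entering loop: for k in range(1, 10):
After iteration 1: k = 1, n_items = 1
After iteration 2: k = 2, n_items = 2
After iteration 3: k = 3, n_items = 3
After iteration 4: k = 4, n_items = 3
After iteration 5: k = 5, n_items = 3
After iteration 6: k = 6, n_items = 3
After iteration 7: k = 7, n_items = 3
After iteration 8: k = 8, n_items = 3
After iteration 9: k = 9, n_items = 3
Loop ends.

Final answer: 3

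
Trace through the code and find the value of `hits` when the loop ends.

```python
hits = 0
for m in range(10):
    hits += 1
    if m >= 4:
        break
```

Let's trace through this code step by step.

Initialize: hits = 0
Entering loop: for m in range(10):
After iteration 1: m = 0, hits = 1
After iteration 2: m = 1, hits = 2
After iteration 3: m = 2, hits = 3
After iteration 4: m = 3, hits = 4
After iteration 5: m = 4, hits = 5
Loop ends.

Final answer: 5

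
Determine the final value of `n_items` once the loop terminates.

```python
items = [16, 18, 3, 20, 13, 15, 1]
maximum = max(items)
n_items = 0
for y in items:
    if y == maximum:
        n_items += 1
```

Let's trace through this code step by step.

Initialize: items = [16, 18, 3, 20, 13, 15, 1]
Initialize: maximum = 20
Initialize: n_items = 0
Entering loop: for y in items:
After iteration 1: y = 16, n_items = 0
After iteration 2: y = 18, n_items = 0
After iteration 3: y = 3, n_items = 0
After iteration 4: y = 20, n_items = 1
After iteration 5: y = 13, n_items = 1
After iteration 6: y = 15, n_items = 1
After iteration 7: y = 1, n_items = 1
Loop ends.

Final answer: 1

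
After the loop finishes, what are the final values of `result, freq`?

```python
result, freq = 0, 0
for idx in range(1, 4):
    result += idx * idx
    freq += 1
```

Let's trace through this code step by step.

Initialize: result = 0
Initialize: freq = 0
Entering loop: for idx in range(1, 4):
After iteration 1: idx = 1, result = 1, freq = 1
After iteration 2: idx = 2, result = 5, freq = 2
After iteration 3: idx = 3, result = 14, freq = 3
Loop ends.

Final answer: 14, 3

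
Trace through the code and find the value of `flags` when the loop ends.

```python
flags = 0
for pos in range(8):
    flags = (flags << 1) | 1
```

Let's trace through this code step by step.

Initialize: flags = 0
Entering loop: for pos in range(8):
After iteration 1: pos = 0, flags = 1
After iteration 2: pos = 1, flags = 3
After iteration 3: pos = 2, flags = 7
After iteration 4: pos = 3, flags = 15
After iteration 5: pos = 4, flags = 31
After iteration 6: pos = 5, flags = 63
After iteration 7: pos = 6, flags = 127
After iteration 8: pos = 7, flags = 255
Loop ends.

Final answer: 255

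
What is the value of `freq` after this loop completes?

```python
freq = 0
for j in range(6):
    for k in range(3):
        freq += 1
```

Let's trace through this code step by step.

Initialize: freq = 0
Entering loop: for j in range(6):
After iteration 1: j = 0, freq = 3
After iteration 2: j = 1, freq = 6
After iteration 3: j = 2, freq = 9
After iteration 4: j = 3, freq = 12
After iteration 5: j = 4, freq = 15
After iteration 6: j = 5, freq = 18
Loop ends.

Final answer: 18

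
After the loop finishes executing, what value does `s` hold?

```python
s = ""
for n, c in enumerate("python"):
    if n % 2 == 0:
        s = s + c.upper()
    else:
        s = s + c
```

Let's trace through this code step by step.

Initialize: s = ''
Entering loop: for n, c in enumerate("python"):
After iteration 1: n = 0, c = 'p', s = 'P'
After iteration 2: n = 1, c = 'y', s = 'Py'
After iteration 3: n = 2, c = 't', s = 'PyT'
After iteration 4: n = 3, c = 'h', s = 'PyTh'
After iteration 5: n = 4, c = 'o', s = 'PyThO'
After iteration 6: n = 5, c = 'n', s = 'PyThOn'
Loop ends.

Final answer: 'PyThOn'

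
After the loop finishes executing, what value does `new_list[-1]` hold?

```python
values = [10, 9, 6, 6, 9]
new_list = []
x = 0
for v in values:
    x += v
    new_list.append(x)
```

Let's trace through this code step by step.

Initialize: values = [10, 9, 6, 6, 9]
Initialize: new_list = []
Initialize: x = 0
Entering loop: for v in values:
After iteration 1: v = 10, new_list = [10], x = 10
After iteration 2: v = 9, new_list = [10, 19], x = 19
After iteration 3: v = 6, new_list = [10, 19, 25], x = 25
After iteration 4: v = 6, new_list = [10, 19, 25, 31], x = 31
After iteration 5: v = 9, new_list = [10, 19, 25, 31, 40], x = 40
Loop ends.
new_list[-1] = 40

Final answer: 40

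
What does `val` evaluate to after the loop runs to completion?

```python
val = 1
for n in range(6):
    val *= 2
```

Let's trace through this code step by step.

Initialize: val = 1
Entering loop: for n in range(6):
After iteration 1: n = 0, val = 2
After iteration 2: n = 1, val = 4
After iteration 3: n = 2, val = 8
After iteration 4: n = 3, val = 16
After iteration 5: n = 4, val = 32
After iteration 6: n = 5, val = 64
Loop ends.

Final answer: 64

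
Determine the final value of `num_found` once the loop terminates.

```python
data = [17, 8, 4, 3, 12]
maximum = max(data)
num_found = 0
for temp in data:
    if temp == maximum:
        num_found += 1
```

Let's trace through this code step by step.

Initialize: data = [17, 8, 4, 3, 12]
Initialize: maximum = 17
Initialize: num_found = 0
Entering loop: for temp in data:
After iteration 1: temp = 17, num_found = 1
After iteration 2: temp = 8, num_found = 1
After iteration 3: temp = 4, num_found = 1
After iteration 4: temp = 3, num_found = 1
After iteration 5: temp = 12, num_found = 1
Loop ends.

Final answer: 1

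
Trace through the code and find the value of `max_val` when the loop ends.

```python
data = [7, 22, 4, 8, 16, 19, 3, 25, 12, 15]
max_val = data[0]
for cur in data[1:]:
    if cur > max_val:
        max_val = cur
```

Let's trace through this code step by step.

Initialize: data = [7, 22, 4, 8, 16, 19, 3, 25, 12, 15]
Initialize: max_val = 7
Entering loop: for cur in data[1:]:
After iteration 1: cur = 22, max_val = 22
After iteration 2: cur = 4, max_val = 22
After iteration 3: cur = 8, max_val = 22
After iteration 4: cur = 16, max_val = 22
After iteration 5: cur = 19, max_val = 22
After iteration 6: cur = 3, max_val = 22
After iteration 7: cur = 25, max_val = 25
After iteration 8: cur = 12, max_val = 25
After iteration 9: cur = 15, max_val = 25
Loop ends.

Final answer: 25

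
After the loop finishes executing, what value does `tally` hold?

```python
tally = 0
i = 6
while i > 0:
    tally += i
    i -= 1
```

Let's trace through this code step by step.

Initialize: tally = 0
Initialize: i = 6
Entering loop: while i > 0:
After iteration 1: tally = 6, i = 5
After iteration 2: tally = 11, i = 4
After iteration 3: tally = 15, i = 3
After iteration 4: tally = 18, i = 2
After iteration 5: tally = 20, i = 1
After iteration 6: tally = 21, i = 0
Loop ends.

Final answer: 21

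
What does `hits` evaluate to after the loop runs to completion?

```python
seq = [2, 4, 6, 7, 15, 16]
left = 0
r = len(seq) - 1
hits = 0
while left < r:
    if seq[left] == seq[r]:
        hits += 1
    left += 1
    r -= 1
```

Let's trace through this code step by step.

Initialize: seq = [2, 4, 6, 7, 15, 16]
Initialize: left = 0
Initialize: r = 5
Initialize: hits = 0
Entering loop: while left < r:
After iteration 1: left = 1, r = 4, hits = 0
After iteration 2: left = 2, r = 3, hits = 0
After iteration 3: left = 3, r = 2, hits = 0
Loop ends.

Final answer: 0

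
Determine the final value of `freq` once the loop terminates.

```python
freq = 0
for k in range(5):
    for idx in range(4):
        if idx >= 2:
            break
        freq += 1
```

Let's trace through this code step by step.

Initialize: freq = 0
Entering loop: for k in range(5):
After iteration 1: k = 0, freq = 2
After iteration 2: k = 1, freq = 4
After iteration 3: k = 2, freq = 6
After iteration 4: k = 3, freq = 8
After iteration 5: k = 4, freq = 10
Loop ends.

Final answer: 10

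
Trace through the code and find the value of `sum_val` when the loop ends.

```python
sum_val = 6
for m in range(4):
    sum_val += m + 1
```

Let's trace through this code step by step.

Initialize: sum_val = 6
Entering loop: for m in range(4):
After iteration 1: m = 0, sum_val = 7
After iteration 2: m = 1, sum_val = 9
After iteration 3: m = 2, sum_val = 12
After iteration 4: m = 3, sum_val = 16
Loop ends.

Final answer: 16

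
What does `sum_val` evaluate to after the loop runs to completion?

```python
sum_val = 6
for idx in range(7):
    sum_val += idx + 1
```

Let's trace through this code step by step.

Initialize: sum_val = 6
Entering loop: for idx in range(7):
After iteration 1: idx = 0, sum_val = 7
After iteration 2: idx = 1, sum_val = 9
After iteration 3: idx = 2, sum_val = 12
After iteration 4: idx = 3, sum_val = 16
After iteration 5: idx = 4, sum_val = 21
After iteration 6: idx = 5, sum_val = 27
After iteration 7: idx = 6, sum_val = 34
Loop ends.

Final answer: 34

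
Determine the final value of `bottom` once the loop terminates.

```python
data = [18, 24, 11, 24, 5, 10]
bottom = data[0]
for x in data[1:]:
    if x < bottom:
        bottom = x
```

Let's trace through this code step by step.

Initialize: data = [18, 24, 11, 24, 5, 10]
Initialize: bottom = 18
Entering loop: for x in data[1:]:
After iteration 1: x = 24, bottom = 18
After iteration 2: x = 11, bottom = 11
After iteration 3: x = 24, bottom = 11
After iteration 4: x = 5, bottom = 5
After iteration 5: x = 10, bottom = 5
Loop ends.

Final answer: 5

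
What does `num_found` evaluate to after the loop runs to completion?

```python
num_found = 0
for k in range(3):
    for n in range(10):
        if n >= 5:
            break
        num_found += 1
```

Let's trace through this code step by step.

Initialize: num_found = 0
Entering loop: for k in range(3):
After iteration 1: k = 0, num_found = 5
After iteration 2: k = 1, num_found = 10
After iteration 3: k = 2, num_found = 15
Loop ends.

Final answer: 15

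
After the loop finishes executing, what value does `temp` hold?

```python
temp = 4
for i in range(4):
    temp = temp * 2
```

Let's trace through this code step by step.

Initialize: temp = 4
Entering loop: for i in range(4):
After iteration 1: i = 0, temp = 8
After iteration 2: i = 1, temp = 16
After iteration 3: i = 2, temp = 32
After iteration 4: i = 3, temp = 64
Loop ends.

Final answer: 64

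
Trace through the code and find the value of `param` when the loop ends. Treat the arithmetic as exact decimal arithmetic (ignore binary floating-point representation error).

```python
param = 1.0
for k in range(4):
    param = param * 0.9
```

Let's trace through this code step by step.

Initialize: param = 1.0
Entering loop: for k in range(4):
After iteration 1: k = 0, param = 0.9
After iteration 2: k = 1, param = 0.81
After iteration 3: k = 2, param = 0.729
After iteration 4: k = 3, param = 0.6561
Loop ends.

Final answer: 0.6561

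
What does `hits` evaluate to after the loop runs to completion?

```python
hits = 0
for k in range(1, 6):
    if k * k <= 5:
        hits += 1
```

Let's trace through this code step by step.

Initialize: hits = 0
Entering loop: for k in range(1, 6):
After iteration 1: k = 1, hits = 1
After iteration 2: k = 2, hits = 2
After iteration 3: k = 3, hits = 2
After iteration 4: k = 4, hits = 2
After iteration 5: k = 5, hits = 2
Loop ends.

Final answer: 2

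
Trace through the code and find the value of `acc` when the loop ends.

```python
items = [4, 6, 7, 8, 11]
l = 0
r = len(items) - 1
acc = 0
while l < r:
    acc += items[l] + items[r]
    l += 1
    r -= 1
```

Let's trace through this code step by step.

Initialize: items = [4, 6, 7, 8, 11]
Initialize: l = 0
Initialize: r = 4
Initialize: acc = 0
Entering loop: while l < r:
After iteration 1: l = 1, r = 3, acc = 15
After iteration 2: l = 2, r = 2, acc = 29
Loop ends.

Final answer: 29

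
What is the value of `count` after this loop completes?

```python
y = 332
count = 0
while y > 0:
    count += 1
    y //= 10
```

Let's trace through this code step by step.

Initialize: y = 332
Initialize: count = 0
Entering loop: while y > 0:
After iteration 1: y = 33, count = 1
After iteration 2: y = 3, count = 2
After iteration 3: y = 0, count = 3
Loop ends.

Final answer: 3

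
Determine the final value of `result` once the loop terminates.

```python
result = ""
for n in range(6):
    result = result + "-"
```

Let's trace through this code step by step.

Initialize: result = ''
Entering loop: for n in range(6):
After iteration 1: n = 0, result = '-'
After iteration 2: n = 1, result = '--'
After iteration 3: n = 2, result = '---'
After iteration 4: n = 3, result = '----'
After iteration 5: n = 4, result = '-----'
After iteration 6: n = 5, result = '------'
Loop ends.

Final answer: '------'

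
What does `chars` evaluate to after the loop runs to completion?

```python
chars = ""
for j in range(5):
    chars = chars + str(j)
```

Let's trace through this code step by step.

Initialize: chars = ''
Entering loop: for j in range(5):
After iteration 1: j = 0, chars = '0'
After iteration 2: j = 1, chars = '01'
After iteration 3: j = 2, chars = '012'
After iteration 4: j = 3, chars = '0123'
After iteration 5: j = 4, chars = '01234'
Loop ends.

Final answer: '01234'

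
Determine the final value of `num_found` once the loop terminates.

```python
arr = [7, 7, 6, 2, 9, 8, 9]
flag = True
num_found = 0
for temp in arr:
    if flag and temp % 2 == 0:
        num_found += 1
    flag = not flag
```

Let's trace through this code step by step.

Initialize: arr = [7, 7, 6, 2, 9, 8, 9]
Initialize: flag = True
Initialize: num_found = 0
Entering loop: for temp in arr:
After iteration 1: temp = 7, flag = False, num_found = 0
After iteration 2: temp = 7, flag = True, num_found = 0
After iteration 3: temp = 6, flag = False, num_found = 1
After iteration 4: temp = 2, flag = True, num_found = 1
After iteration 5: temp = 9, flag = False, num_found = 1
After iteration 6: temp = 8, flag = True, num_found = 1
After iteration 7: temp = 9, flag = False, num_found = 1
Loop ends.

Final answer: 1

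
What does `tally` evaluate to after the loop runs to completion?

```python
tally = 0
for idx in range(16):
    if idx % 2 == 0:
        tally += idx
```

Let's trace through this code step by step.

Initialize: tally = 0
Entering loop: for idx in range(16):
After iteration 1: idx = 0, tally = 0
After iteration 2: idx = 1, tally = 0
After iteration 3: idx = 2, tally = 2
After iteration 4: idx = 3, tally = 2
After iteration 5: idx = 4, tally = 6
After iteration 6: idx = 5, tally = 6
After iteration 7: idx = 6, tally = 12
After iteration 8: idx = 7, tally = 12
After iteration 9: idx = 8, tally = 20
After iteration 10: idx = 9, tally = 20
After iteration 11: idx = 10, tally = 30
After iteration 12: idx = 11, tally = 30
After iteration 13: idx = 12, tally = 42
After iteration 14: idx = 13, tally = 42
After iteration 15: idx = 14, tally = 56
After iteration 16: idx = 15, tally = 56
Loop ends.

Final answer: 56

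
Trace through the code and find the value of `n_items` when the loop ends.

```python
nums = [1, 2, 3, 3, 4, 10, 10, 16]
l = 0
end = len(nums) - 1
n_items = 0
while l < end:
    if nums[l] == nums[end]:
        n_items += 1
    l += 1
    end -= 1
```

Let's trace through this code step by step.

Initialize: nums = [1, 2, 3, 3, 4, 10, 10, 16]
Initialize: l = 0
Initialize: end = 7
Initialize: n_items = 0
Entering loop: while l < end:
After iteration 1: l = 1, end = 6, n_items = 0
After iteration 2: l = 2, end = 5, n_items = 0
After iteration 3: l = 3, end = 4, n_items = 0
After iteration 4: l = 4, end = 3, n_items = 0
Loop ends.

Final answer: 0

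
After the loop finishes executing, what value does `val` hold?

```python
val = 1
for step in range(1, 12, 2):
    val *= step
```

Let's trace through this code step by step.

Initialize: val = 1
Entering loop: for step in range(1, 12, 2):
After iteration 1: step = 1, val = 1
After iteration 2: step = 3, val = 3
After iteration 3: step = 5, val = 15
After iteration 4: step = 7, val = 105
After iteration 5: step = 9, val = 945
After iteration 6: step = 11, val = 10395
Loop ends.

Final answer: 10395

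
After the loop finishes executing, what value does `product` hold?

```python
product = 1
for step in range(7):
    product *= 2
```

Let's trace through this code step by step.

Initialize: product = 1
Entering loop: for step in range(7):
After iteration 1: step = 0, product = 2
After iteration 2: step = 1, product = 4
After iteration 3: step = 2, product = 8
After iteration 4: step = 3, product = 16
After iteration 5: step = 4, product = 32
After iteration 6: step = 5, product = 64
After iteration 7: step = 6, product = 128
Loop ends.

Final answer: 128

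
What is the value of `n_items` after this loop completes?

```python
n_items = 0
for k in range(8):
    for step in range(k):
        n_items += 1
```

Let's trace through this code step by step.

Initialize: n_items = 0
Entering loop: for k in range(8):
After iteration 1: k = 0, n_items = 0
After iteration 2: k = 1, n_items = 1, step = 0
After iteration 3: k = 2, n_items = 3, step = 1
After iteration 4: k = 3, n_items = 6, step = 2
After iteration 5: k = 4, n_items = 10, step = 3
After iteration 6: k = 5, n_items = 15, step = 4
After iteration 7: k = 6, n_items = 21, step = 5
After iteration 8: k = 7, n_items = 28, step = 6
Loop ends.

Final answer: 28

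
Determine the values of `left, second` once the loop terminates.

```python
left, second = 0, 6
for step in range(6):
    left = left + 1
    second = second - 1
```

Let's trace through this code step by step.

Initialize: left = 0
Initialize: second = 6
Entering loop: for step in range(6):
After iteration 1: step = 0, left = 1, second = 5
After iteration 2: step = 1, left = 2, second = 4
After iteration 3: step = 2, left = 3, second = 3
After iteration 4: step = 3, left = 4, second = 2
After iteration 5: step = 4, left = 5, second = 1
After iteration 6: step = 5, left = 6, second = 0
Loop ends.

Final answer: 6, 0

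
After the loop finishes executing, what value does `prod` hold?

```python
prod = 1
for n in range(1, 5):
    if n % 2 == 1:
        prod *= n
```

Let's trace through this code step by step.

Initialize: prod = 1
Entering loop: for n in range(1, 5):
After iteration 1: n = 1, prod = 1
After iteration 2: n = 2, prod = 1
After iteration 3: n = 3, prod = 3
After iteration 4: n = 4, prod = 3
Loop ends.

Final answer: 3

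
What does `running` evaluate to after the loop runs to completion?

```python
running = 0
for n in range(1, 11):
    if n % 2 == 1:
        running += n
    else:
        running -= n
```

Let's trace through this code step by step.

Initialize: running = 0
Entering loop: for n in range(1, 11):
After iteration 1: n = 1, running = 1
After iteration 2: n = 2, running = -1
After iteration 3: n = 3, running = 2
After iteration 4: n = 4, running = -2
After iteration 5: n = 5, running = 3
After iteration 6: n = 6, running = -3
After iteration 7: n = 7, running = 4
After iteration 8: n = 8, running = -4
After iteration 9: n = 9, running = 5
After iteration 10: n = 10, running = -5
Loop ends.

Final answer: -5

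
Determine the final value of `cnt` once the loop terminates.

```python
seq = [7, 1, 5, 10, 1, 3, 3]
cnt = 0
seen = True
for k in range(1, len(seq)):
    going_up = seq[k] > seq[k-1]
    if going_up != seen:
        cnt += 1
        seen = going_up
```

Let's trace through this code step by step.

Initialize: seq = [7, 1, 5, 10, 1, 3, 3]
Initialize: cnt = 0
Initialize: seen = True
Entering loop: for k in range(1, len(seq)):
After iteration 1: k = 1, cnt = 1, seen = False, going_up = False
After iteration 2: k = 2, cnt = 2, seen = True, going_up = True
After iteration 3: k = 3, cnt = 2, seen = True, going_up = True
After iteration 4: k = 4, cnt = 3, seen = False, going_up = False
After iteration 5: k = 5, cnt = 4, seen = True, going_up = True
After iteration 6: k = 6, cnt = 5, seen = False, going_up = False
Loop ends.

Final answer: 5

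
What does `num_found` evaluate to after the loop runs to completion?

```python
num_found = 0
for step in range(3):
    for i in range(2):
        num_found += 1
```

Let's trace through this code step by step.

Initialize: num_found = 0
Entering loop: for step in range(3):
After iteration 1: step = 0, num_found = 2
After iteration 2: step = 1, num_found = 4
After iteration 3: step = 2, num_found = 6
Loop ends.

Final answer: 6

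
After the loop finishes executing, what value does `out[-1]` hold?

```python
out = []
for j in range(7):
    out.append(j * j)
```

Let's trace through this code step by step.

Initialize: out = []
Entering loop: for j in range(7):
After iteration 1: j = 0, out = [0]
After iteration 2: j = 1, out = [0, 1]
After iteration 3: j = 2, out = [0, 1, 4]
After iteration 4: j = 3, out = [0, 1, 4, 9]
After iteration 5: j = 4, out = [0, 1, 4, 9, 16]
After iteration 6: j = 5, out = [0, 1, 4, 9, 16, 25]
After iteration 7: j = 6, out = [0, 1, 4, 9, 16, 25, 36]
Loop ends.
out[-1] = 36

Final answer: 36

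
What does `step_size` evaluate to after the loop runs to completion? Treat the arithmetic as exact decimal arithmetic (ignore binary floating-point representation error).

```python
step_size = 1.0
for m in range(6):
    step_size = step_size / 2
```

Let's trace through this code step by step.

Initialize: step_size = 1.0
Entering loop: for m in range(6):
After iteration 1: m = 0, step_size = 0.5
After iteration 2: m = 1, step_size = 0.25
After iteration 3: m = 2, step_size = 0.125
After iteration 4: m = 3, step_size = 0.0625
After iteration 5: m = 4, step_size = 0.03125
After iteration 6: m = 5, step_size = 0.015625
Loop ends.

Final answer: 0.015625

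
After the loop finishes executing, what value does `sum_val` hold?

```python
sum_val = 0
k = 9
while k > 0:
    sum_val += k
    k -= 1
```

Let's trace through this code step by step.

Initialize: sum_val = 0
Initialize: k = 9
Entering loop: while k > 0:
After iteration 1: sum_val = 9, k = 8
After iteration 2: sum_val = 17, k = 7
After iteration 3: sum_val = 24, k = 6
After iteration 4: sum_val = 30, k = 5
After iteration 5: sum_val = 35, k = 4
After iteration 6: sum_val = 39, k = 3
After iteration 7: sum_val = 42, k = 2
After iteration 8: sum_val = 44, k = 1
After iteration 9: sum_val = 45, k = 0
Loop ends.

Final answer: 45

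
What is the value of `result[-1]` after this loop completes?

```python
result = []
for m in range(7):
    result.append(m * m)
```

Let's trace through this code step by step.

Initialize: result = []
Entering loop: for m in range(7):
After iteration 1: m = 0, result = [0]
After iteration 2: m = 1, result = [0, 1]
After iteration 3: m = 2, result = [0, 1, 4]
After iteration 4: m = 3, result = [0, 1, 4, 9]
After iteration 5: m = 4, result = [0, 1, 4, 9, 16]
After iteration 6: m = 5, result = [0, 1, 4, 9, 16, 25]
After iteration 7: m = 6, result = [0, 1, 4, 9, 16, 25, 36]
Loop ends.
result[-1] = 36

Final answer: 36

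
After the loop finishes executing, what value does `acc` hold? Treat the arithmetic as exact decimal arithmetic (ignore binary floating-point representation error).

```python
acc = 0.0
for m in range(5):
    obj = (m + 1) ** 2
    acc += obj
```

Let's trace through this code step by step.

Initialize: acc = 0.0
Entering loop: for m in range(5):
After iteration 1: m = 0, acc = 1.0, obj = 1
After iteration 2: m = 1, acc = 5.0, obj = 4
After iteration 3: m = 2, acc = 14.0, obj = 9
After iteration 4: m = 3, acc = 30.0, obj = 16
After iteration 5: m = 4, acc = 55.0, obj = 25
Loop ends.

Final answer: 55.0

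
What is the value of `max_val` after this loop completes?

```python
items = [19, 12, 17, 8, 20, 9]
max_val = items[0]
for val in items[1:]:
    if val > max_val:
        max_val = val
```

Let's trace through this code step by step.

Initialize: items = [19, 12, 17, 8, 20, 9]
Initialize: max_val = 19
Entering loop: for val in items[1:]:
After iteration 1: val = 12, max_val = 19
After iteration 2: val = 17, max_val = 19
After iteration 3: val = 8, max_val = 19
After iteration 4: val = 20, max_val = 20
After iteration 5: val = 9, max_val = 20
Loop ends.

Final answer: 20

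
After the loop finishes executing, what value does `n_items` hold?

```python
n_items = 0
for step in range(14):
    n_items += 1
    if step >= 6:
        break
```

Let's trace through this code step by step.

Initialize: n_items = 0
Entering loop: for step in range(14):
After iteration 1: step = 0, n_items = 1
After iteration 2: step = 1, n_items = 2
After iteration 3: step = 2, n_items = 3
After iteration 4: step = 3, n_items = 4
After iteration 5: step = 4, n_items = 5
After iteration 6: step = 5, n_items = 6
After iteration 7: step = 6, n_items = 7
Loop ends.

Final answer: 7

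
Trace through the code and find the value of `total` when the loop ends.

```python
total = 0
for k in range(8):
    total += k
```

Let's trace through this code step by step.

Initialize: total = 0
Entering loop: for k in range(8):
After iteration 1: k = 0, total = 0
After iteration 2: k = 1, total = 1
After iteration 3: k = 2, total = 3
After iteration 4: k = 3, total = 6
After iteration 5: k = 4, total = 10
After iteration 6: k = 5, total = 15
After iteration 7: k = 6, total = 21
After iteration 8: k = 7, total = 28
Loop ends.

Final answer: 28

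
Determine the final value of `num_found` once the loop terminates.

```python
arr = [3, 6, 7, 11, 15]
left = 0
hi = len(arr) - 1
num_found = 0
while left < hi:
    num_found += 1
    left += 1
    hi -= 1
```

Let's trace through this code step by step.

Initialize: arr = [3, 6, 7, 11, 15]
Initialize: left = 0
Initialize: hi = 4
Initialize: num_found = 0
Entering loop: while left < hi:
After iteration 1: left = 1, hi = 3, num_found = 1
After iteration 2: left = 2, hi = 2, num_found = 2
Loop ends.

Final answer: 2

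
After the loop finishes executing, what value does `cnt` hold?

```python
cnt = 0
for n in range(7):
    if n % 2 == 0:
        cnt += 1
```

Let's trace through this code step by step.

Initialize: cnt = 0
Entering loop: for n in range(7):
After iteration 1: n = 0, cnt = 1
After iteration 2: n = 1, cnt = 1
After iteration 3: n = 2, cnt = 2
After iteration 4: n = 3, cnt = 2
After iteration 5: n = 4, cnt = 3
After iteration 6: n = 5, cnt = 3
After iteration 7: n = 6, cnt = 4
Loop ends.

Final answer: 4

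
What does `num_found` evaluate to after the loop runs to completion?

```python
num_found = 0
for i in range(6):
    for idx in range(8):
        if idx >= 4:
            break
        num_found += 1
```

Let's trace through this code step by step.

Initialize: num_found = 0
Entering loop: for i in range(6):
After iteration 1: i = 0, num_found = 4
After iteration 2: i = 1, num_found = 8
After iteration 3: i = 2, num_found = 12
After iteration 4: i = 3, num_found = 16
After iteration 5: i = 4, num_found = 20
After iteration 6: i = 5, num_found = 24
Loop ends.

Final answer: 24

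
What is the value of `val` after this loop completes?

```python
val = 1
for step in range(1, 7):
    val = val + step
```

Let's trace through this code step by step.

Initialize: val = 1
Entering loop: for step in range(1, 7):
After iteration 1: step = 1, val = 2
After iteration 2: step = 2, val = 4
After iteration 3: step = 3, val = 7
After iteration 4: step = 4, val = 11
After iteration 5: step = 5, val = 16
After iteration 6: step = 6, val = 22
Loop ends.

Final answer: 22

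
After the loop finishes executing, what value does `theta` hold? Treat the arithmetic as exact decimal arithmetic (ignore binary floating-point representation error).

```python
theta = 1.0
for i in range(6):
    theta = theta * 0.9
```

Let's trace through this code step by step.

Initialize: theta = 1.0
Entering loop: for i in range(6):
After iteration 1: i = 0, theta = 0.9
After iteration 2: i = 1, theta = 0.81
After iteration 3: i = 2, theta = 0.729
After iteration 4: i = 3, theta = 0.6561
After iteration 5: i = 4, theta = 0.59049
After iteration 6: i = 5, theta = 0.531441
Loop ends.

Final answer: 0.531441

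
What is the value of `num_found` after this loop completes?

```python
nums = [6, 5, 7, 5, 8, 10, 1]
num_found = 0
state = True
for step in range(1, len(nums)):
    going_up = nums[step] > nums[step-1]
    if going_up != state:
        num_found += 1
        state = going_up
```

Let's trace through this code step by step.

Initialize: nums = [6, 5, 7, 5, 8, 10, 1]
Initialize: num_found = 0
Initialize: state = True
Entering loop: for step in range(1, len(nums)):
After iteration 1: step = 1, num_found = 1, state = False, going_up = False
After iteration 2: step = 2, num_found = 2, state = True, going_up = True
After iteration 3: step = 3, num_found = 3, state = False, going_up = False
After iteration 4: step = 4, num_found = 4, state = True, going_up = True
After iteration 5: step = 5, num_found = 4, state = True, going_up = True
After iteration 6: step = 6, num_found = 5, state = False, going_up = False
Loop ends.

Final answer: 5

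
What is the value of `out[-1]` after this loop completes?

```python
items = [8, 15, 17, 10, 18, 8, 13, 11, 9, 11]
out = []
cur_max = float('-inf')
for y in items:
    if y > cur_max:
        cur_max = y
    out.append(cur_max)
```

Let's trace through this code step by step.

Initialize: items = [8, 15, 17, 10, 18, 8, 13, 11, 9, 11]
Initialize: out = []
Initialize: cur_max = -inf
Entering loop: for y in items:
After iteration 1: y = 8, out = [8], cur_max = 8
After iteration 2: y = 15, out = [8, 15], cur_max = 15
After iteration 3: y = 17, out = [8, 15, 17], cur_max = 17
After iteration 4: y = 10, out = [8, 15, 17, 17], cur_max = 17
After iteration 5: y = 18, out = [8, 15, 17, 17, 18], cur_max = 18
After iteration 6: y = 8, out = [8, 15, 17, 17, 18, 18], cur_max = 18
After iteration 7: y = 13, out = [8, 15, 17, 17, 18, 18, 18], cur_max = 18
After iteration 8: y = 11, out = [8, 15, 17, 17, 18, 18, 18, 18], cur_max = 18
After iteration 9: y = 9, out = [8, 15, 17, 17, 18, 18, 18, 18, 18], cur_max = 18
After iteration 10: y = 11, out = [8, 15, 17, 17, 18, 18, 18, 18, 18, 18], cur_max = 18
Loop ends.
out[-1] = 18

Final answer: 18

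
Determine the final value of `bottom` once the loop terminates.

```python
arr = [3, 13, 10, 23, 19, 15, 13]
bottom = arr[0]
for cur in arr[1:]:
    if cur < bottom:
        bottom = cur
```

Let's trace through this code step by step.

Initialize: arr = [3, 13, 10, 23, 19, 15, 13]
Initialize: bottom = 3
Entering loop: for cur in arr[1:]:
After iteration 1: cur = 13, bottom = 3
After iteration 2: cur = 10, bottom = 3
After iteration 3: cur = 23, bottom = 3
After iteration 4: cur = 19, bottom = 3
After iteration 5: cur = 15, bottom = 3
After iteration 6: cur = 13, bottom = 3
Loop ends.

Final answer: 3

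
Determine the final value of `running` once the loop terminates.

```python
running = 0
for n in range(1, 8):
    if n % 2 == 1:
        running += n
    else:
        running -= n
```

Let's trace through this code step by step.

Initialize: running = 0
Entering loop: for n in range(1, 8):
After iteration 1: n = 1, running = 1
After iteration 2: n = 2, running = -1
After iteration 3: n = 3, running = 2
After iteration 4: n = 4, running = -2
After iteration 5: n = 5, running = 3
After iteration 6: n = 6, running = -3
After iteration 7: n = 7, running = 4
Loop ends.

Final answer: 4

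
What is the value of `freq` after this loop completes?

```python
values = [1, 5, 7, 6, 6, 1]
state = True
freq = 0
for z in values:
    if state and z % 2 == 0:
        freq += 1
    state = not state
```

Let's trace through this code step by step.

Initialize: values = [1, 5, 7, 6, 6, 1]
Initialize: state = True
Initialize: freq = 0
Entering loop: for z in values:
After iteration 1: z = 1, state = False, freq = 0
After iteration 2: z = 5, state = True, freq = 0
After iteration 3: z = 7, state = False, freq = 0
After iteration 4: z = 6, state = True, freq = 0
After iteration 5: z = 6, state = False, freq = 1
After iteration 6: z = 1, state = True, freq = 1
Loop ends.

Final answer: 1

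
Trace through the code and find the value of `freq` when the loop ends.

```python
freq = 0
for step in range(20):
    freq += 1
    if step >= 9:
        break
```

Let's trace through this code step by step.

Initialize: freq = 0
Entering loop: for step in range(20):
After iteration 1: step = 0, freq = 1
After iteration 2: step = 1, freq = 2
After iteration 3: step = 2, freq = 3
After iteration 4: step = 3, freq = 4
After iteration 5: step = 4, freq = 5
After iteration 6: step = 5, freq = 6
After iteration 7: step = 6, freq = 7
After iteration 8: step = 7, freq = 8
After iteration 9: step = 8, freq = 9
After iteration 10: step = 9, freq = 10
Loop ends.

Final answer: 10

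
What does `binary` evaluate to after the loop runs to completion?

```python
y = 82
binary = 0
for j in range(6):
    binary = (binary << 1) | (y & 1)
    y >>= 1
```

Let's trace through this code step by step.

Initialize: y = 82
Initialize: binary = 0
Entering loop: for j in range(6):
After iteration 1: j = 0, y = 41, binary = 0
After iteration 2: j = 1, y = 20, binary = 1
After iteration 3: j = 2, y = 10, binary = 2
After iteration 4: j = 3, y = 5, binary = 4
After iteration 5: j = 4, y = 2, binary = 9
After iteration 6: j = 5, y = 1, binary = 18
Loop ends.

Final answer: 18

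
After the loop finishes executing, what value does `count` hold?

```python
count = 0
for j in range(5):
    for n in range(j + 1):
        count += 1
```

Let's trace through this code step by step.

Initialize: count = 0
Entering loop: for j in range(5):
After iteration 1: j = 0, count = 1, n = 0
After iteration 2: j = 1, count = 3, n = 1
After iteration 3: j = 2, count = 6, n = 2
After iteration 4: j = 3, count = 10, n = 3
After iteration 5: j = 4, count = 15, n = 4
Loop ends.

Final answer: 15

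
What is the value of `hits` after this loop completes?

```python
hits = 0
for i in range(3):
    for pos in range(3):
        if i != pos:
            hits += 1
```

Let's trace through this code step by step.

Initialize: hits = 0
Entering loop: for i in range(3):
After iteration 1: i = 0, hits = 2
After iteration 2: i = 1, hits = 4
After iteration 3: i = 2, hits = 6
Loop ends.

Final answer: 6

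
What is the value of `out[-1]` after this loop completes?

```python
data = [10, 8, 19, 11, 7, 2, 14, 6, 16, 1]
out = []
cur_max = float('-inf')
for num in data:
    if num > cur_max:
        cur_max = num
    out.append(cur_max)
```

Let's trace through this code step by step.

Initialize: data = [10, 8, 19, 11, 7, 2, 14, 6, 16, 1]
Initialize: out = []
Initialize: cur_max = -inf
Entering loop: for num in data:
After iteration 1: num = 10, out = [10], cur_max = 10
After iteration 2: num = 8, out = [10, 10], cur_max = 10
After iteration 3: num = 19, out = [10, 10, 19], cur_max = 19
After iteration 4: num = 11, out = [10, 10, 19, 19], cur_max = 19
After iteration 5: num = 7, out = [10, 10, 19, 19, 19], cur_max = 19
After iteration 6: num = 2, out = [10, 10, 19, 19, 19, 19], cur_max = 19
After iteration 7: num = 14, out = [10, 10, 19, 19, 19, 19, 19], cur_max = 19
After iteration 8: num = 6, out = [10, 10, 19, 19, 19, 19, 19, 19], cur_max = 19
After iteration 9: num = 16, out = [10, 10, 19, 19, 19, 19, 19, 19, 19], cur_max = 19
After iteration 10: num = 1, out = [10, 10, 19, 19, 19, 19, 19, 19, 19, 19], cur_max = 19
Loop ends.
out[-1] = 19

Final answer: 19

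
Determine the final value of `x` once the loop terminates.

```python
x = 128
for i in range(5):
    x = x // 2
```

Let's trace through this code step by step.

Initialize: x = 128
Entering loop: for i in range(5):
After iteration 1: i = 0, x = 64
After iteration 2: i = 1, x = 32
After iteration 3: i = 2, x = 16
After iteration 4: i = 3, x = 8
After iteration 5: i = 4, x = 4
Loop ends.

Final answer: 4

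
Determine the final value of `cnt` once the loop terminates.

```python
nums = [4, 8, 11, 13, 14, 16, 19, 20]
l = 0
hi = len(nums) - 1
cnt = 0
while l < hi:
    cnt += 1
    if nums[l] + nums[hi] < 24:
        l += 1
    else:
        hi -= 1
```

Let's trace through this code step by step.

Initialize: nums = [4, 8, 11, 13, 14, 16, 19, 20]
Initialize: l = 0
Initialize: hi = 7
Initialize: cnt = 0
Entering loop: while l < hi:
After iteration 1: l = 0, hi = 6, cnt = 1
After iteration 2: l = 1, hi = 6, cnt = 2
After iteration 3: l = 1, hi = 5, cnt = 3
After iteration 4: l = 1, hi = 4, cnt = 4
After iteration 5: l = 2, hi = 4, cnt = 5
After iteration 6: l = 2, hi = 3, cnt = 6
After iteration 7: l = 2, hi = 2, cnt = 7
Loop ends.

Final answer: 7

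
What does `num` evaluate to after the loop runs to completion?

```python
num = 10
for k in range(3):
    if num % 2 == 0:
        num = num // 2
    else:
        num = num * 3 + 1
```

Let's trace through this code step by step.

Initialize: num = 10
Entering loop: for k in range(3):
After iteration 1: k = 0, num = 5
After iteration 2: k = 1, num = 16
After iteration 3: k = 2, num = 8
Loop ends.

Final answer: 8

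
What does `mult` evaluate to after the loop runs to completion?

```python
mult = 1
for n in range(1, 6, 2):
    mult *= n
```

Let's trace through this code step by step.

Initialize: mult = 1
Entering loop: for n in range(1, 6, 2):
After iteration 1: n = 1, mult = 1
After iteration 2: n = 3, mult = 3
After iteration 3: n = 5, mult = 15
Loop ends.

Final answer: 15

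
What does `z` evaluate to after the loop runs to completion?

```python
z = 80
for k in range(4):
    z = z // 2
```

Let's trace through this code step by step.

Initialize: z = 80
Entering loop: for k in range(4):
After iteration 1: k = 0, z = 40
After iteration 2: k = 1, z = 20
After iteration 3: k = 2, z = 10
After iteration 4: k = 3, z = 5
Loop ends.

Final answer: 5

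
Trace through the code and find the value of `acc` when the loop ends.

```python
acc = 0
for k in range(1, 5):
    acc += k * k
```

Let's trace through this code step by step.

Initialize: acc = 0
Entering loop: for k in range(1, 5):
After iteration 1: k = 1, acc = 1
After iteration 2: k = 2, acc = 5
After iteration 3: k = 3, acc = 14
After iteration 4: k = 4, acc = 30
Loop ends.

Final answer: 30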